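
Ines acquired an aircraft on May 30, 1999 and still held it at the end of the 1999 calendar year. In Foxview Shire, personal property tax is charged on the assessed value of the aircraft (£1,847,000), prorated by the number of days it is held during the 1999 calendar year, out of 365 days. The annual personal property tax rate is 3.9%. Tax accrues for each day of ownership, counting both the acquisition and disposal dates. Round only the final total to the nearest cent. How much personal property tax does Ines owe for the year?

£42,627.75

Days held (May 30 – December 31, 1999): 216 out of 365
Tax = £1,847,000 × 3.9% × 216/365 = £42,627.7479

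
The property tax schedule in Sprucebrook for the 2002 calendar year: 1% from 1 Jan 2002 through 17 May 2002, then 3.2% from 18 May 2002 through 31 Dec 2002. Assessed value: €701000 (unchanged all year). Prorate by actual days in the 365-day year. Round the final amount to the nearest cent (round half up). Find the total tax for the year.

1 Jan – 17 May 2002: 137 days at 1% → €701000 × 1% × 137/365 = €2631.1507
18 May – 31 Dec 2002: 228 days at 3.2% → €701000 × 3.2% × 228/365 = €14012.3178
Total = €16643.4685

€16643.47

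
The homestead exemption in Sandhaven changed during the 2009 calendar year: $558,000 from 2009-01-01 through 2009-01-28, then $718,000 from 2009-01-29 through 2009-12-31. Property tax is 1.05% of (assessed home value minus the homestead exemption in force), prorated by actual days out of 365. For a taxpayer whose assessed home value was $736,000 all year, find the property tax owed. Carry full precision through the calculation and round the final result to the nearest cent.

2009-01-01 to 2009-01-28: 28 days, exemption $558,000 → ($736,000 − $558,000) × 1.05% × 28/365 = $143.3753
2009-01-29 to 2009-12-31: 337 days, exemption $718,000 → ($736,000 − $718,000) × 1.05% × 337/365 = $174.5014
Total = $317.8767

$317.88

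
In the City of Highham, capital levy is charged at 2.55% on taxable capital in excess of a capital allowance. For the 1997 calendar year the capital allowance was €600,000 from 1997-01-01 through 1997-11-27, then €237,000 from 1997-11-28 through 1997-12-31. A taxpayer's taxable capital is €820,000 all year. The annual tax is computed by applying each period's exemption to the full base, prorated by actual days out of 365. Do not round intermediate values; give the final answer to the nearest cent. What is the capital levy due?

1997-01-01 to 1997-11-27: 331 days, exemption €600,000 → (€820,000 − €600,000) × 2.55% × 331/365 = €5,087.4247
1997-11-28 to 1997-12-31: 34 days, exemption €237,000 → (€820,000 − €237,000) × 2.55% × 34/365 = €1,384.8247
Total = €6,472.2493

€6,472.25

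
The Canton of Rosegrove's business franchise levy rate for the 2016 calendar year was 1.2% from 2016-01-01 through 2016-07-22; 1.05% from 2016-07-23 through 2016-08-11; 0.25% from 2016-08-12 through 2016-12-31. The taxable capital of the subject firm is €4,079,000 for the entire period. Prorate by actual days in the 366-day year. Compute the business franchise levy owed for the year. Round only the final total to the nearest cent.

€33,579.31

2016-01-01 to 2016-07-22: 204 days at 1.2% → €4,079,000 × 1.2% × 204/366 = €27,282.4918
2016-07-23 to 2016-08-11: 20 days at 1.05% → €4,079,000 × 1.05% × 20/366 = €2,340.4098
2016-08-12 to 2016-12-31: 142 days at 0.25% → €4,079,000 × 0.25% × 142/366 = €3,956.4071
Total = €33,579.3087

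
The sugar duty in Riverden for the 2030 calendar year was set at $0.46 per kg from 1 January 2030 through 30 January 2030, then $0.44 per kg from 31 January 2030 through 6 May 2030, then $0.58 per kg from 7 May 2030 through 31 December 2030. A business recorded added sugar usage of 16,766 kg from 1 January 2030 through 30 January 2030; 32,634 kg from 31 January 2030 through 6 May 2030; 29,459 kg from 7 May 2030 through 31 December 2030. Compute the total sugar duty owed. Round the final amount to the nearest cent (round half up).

1 January – 30 January 2030: 16,766 kg at $0.46/kg → $7,712.36
31 January – 6 May 2030: 32,634 kg at $0.44/kg → $14,358.96
7 May – 31 December 2030: 29,459 kg at $0.58/kg → $17,086.22

$39,157.54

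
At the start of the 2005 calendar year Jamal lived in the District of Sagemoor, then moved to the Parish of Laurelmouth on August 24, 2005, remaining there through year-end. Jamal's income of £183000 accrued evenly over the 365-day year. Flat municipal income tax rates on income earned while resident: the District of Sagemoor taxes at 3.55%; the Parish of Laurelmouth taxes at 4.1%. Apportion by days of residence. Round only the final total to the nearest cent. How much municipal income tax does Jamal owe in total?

The District of Sagemoor, January 1 – August 23, 2005: 235 days → £183000 × 3.55% × 235/365 = £4182.6781
The Parish of Laurelmouth, August 24 – December 31, 2005: 130 days → £183000 × 4.1% × 130/365 = £2672.3014
Total = £6854.9795

£6854.98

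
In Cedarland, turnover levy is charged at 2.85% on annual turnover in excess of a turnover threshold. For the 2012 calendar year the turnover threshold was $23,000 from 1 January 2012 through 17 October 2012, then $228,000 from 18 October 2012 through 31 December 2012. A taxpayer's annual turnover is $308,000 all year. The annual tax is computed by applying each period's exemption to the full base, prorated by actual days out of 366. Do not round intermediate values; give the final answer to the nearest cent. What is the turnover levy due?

1 January – 17 October 2012: 291 days, exemption $23,000 → ($308,000 − $23,000) × 2.85% × 291/366 = $6,458.0533
18 October – 31 December 2012: 75 days, exemption $228,000 → ($308,000 − $228,000) × 2.85% × 75/366 = $467.2131
Total = $6,925.2664

$6,925.27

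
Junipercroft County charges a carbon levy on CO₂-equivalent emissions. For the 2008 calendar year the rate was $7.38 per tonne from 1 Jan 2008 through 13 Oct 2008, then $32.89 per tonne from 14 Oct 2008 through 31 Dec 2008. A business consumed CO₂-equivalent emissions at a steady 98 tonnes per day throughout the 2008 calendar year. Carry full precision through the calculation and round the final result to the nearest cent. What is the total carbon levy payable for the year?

1 Jan – 13 Oct 2008: 287 days × 98 tonnes/day = 28,126 tonnes at $7.38/tonne → $207569.88
14 Oct – 31 Dec 2008: 79 days × 98 tonnes/day = 7,742 tonnes at $32.89/tonne → $254634.38

$462204.26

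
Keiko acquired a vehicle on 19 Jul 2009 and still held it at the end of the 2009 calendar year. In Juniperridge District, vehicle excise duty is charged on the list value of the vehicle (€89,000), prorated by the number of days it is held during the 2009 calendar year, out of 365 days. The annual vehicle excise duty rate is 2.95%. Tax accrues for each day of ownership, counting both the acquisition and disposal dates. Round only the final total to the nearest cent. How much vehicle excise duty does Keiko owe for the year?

Days held (19 Jul – 31 Dec 2009): 166 out of 365
Tax = €89,000 × 2.95% × 166/365 = €1,194.0630

€1,194.06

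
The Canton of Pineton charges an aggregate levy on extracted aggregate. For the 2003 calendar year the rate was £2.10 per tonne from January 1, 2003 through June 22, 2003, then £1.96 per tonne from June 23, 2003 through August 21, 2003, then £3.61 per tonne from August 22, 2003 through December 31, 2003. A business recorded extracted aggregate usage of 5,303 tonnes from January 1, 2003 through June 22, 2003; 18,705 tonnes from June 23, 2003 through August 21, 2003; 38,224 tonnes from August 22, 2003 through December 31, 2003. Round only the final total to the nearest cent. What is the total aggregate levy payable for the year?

£185786.74

January 1 – June 22, 2003: 5,303 tonnes at £2.10/tonne → £11136.30
June 23 – August 21, 2003: 18,705 tonnes at £1.96/tonne → £36661.80
August 22 – December 31, 2003: 38,224 tonnes at £3.61/tonne → £137988.64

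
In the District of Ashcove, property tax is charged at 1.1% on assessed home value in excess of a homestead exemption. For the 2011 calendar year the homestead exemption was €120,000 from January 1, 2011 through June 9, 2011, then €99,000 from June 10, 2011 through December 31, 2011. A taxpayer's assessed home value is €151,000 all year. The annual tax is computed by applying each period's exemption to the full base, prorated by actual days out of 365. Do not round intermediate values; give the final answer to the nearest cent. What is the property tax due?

€470.74

January 1 – June 9, 2011: 160 days, exemption €120,000 → (€151,000 − €120,000) × 1.1% × 160/365 = €149.4795
June 10 – December 31, 2011: 205 days, exemption €99,000 → (€151,000 − €99,000) × 1.1% × 205/365 = €321.2603
Total = €470.7397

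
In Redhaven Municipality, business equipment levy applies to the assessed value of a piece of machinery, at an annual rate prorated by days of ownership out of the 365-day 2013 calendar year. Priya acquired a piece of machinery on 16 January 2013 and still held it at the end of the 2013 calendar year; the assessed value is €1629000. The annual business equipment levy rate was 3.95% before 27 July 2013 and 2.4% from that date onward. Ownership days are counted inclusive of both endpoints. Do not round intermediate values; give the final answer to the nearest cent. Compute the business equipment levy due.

16 January – 26 July 2013: 192 days at 3.95% → €1629000 × 3.95% × 192/365 = €33847.4959
27 July – 31 December 2013: 158 days at 2.4% → €1629000 × 2.4% × 158/365 = €16923.7479
Total = €50771.2438

€50771.24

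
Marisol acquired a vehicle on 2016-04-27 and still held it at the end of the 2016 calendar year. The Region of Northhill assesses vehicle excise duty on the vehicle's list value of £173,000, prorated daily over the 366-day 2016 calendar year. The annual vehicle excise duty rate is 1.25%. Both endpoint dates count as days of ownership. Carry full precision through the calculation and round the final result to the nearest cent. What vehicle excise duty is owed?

£1,471.21

Days held (2016-04-27 to 2016-12-31): 249 out of 366
Tax = £173,000 × 1.25% × 249/366 = £1,471.2090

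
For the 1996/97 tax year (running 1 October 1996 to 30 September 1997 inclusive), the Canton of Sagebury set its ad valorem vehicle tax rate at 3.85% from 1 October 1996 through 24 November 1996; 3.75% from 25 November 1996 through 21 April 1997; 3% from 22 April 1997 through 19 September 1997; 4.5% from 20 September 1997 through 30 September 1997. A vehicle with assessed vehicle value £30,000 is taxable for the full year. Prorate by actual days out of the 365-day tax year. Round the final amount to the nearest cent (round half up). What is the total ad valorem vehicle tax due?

1 October – 24 November 1996: 55 days at 3.85% → £30,000 × 3.85% × 55/365 = £174.0411
25 November 1996 – 21 April 1997: 148 days at 3.75% → £30,000 × 3.75% × 148/365 = £456.1644
22 April – 19 September 1997: 151 days at 3% → £30,000 × 3% × 151/365 = £372.3288
20 September – 30 September 1997: 11 days at 4.5% → £30,000 × 4.5% × 11/365 = £40.6849
Total = £1,043.2192

£1,043.22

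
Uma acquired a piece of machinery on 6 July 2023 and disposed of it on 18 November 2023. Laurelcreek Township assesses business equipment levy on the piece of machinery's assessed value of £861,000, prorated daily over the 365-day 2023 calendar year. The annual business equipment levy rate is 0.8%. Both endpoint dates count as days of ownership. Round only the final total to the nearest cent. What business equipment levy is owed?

Days held (6 July – 18 November 2023): 136 out of 365
Tax = £861,000 × 0.8% × 136/365 = £2,566.4877

£2,566.49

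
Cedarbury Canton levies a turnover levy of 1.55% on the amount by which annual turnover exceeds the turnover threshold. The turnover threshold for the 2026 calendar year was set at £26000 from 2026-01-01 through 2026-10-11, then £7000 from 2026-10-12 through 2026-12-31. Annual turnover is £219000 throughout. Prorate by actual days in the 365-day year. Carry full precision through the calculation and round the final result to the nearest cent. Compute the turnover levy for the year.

£3056.85

2026-01-01 to 2026-10-11: 284 days, exemption £26000 → (£219000 − £26000) × 1.55% × 284/365 = £2327.6329
2026-10-12 to 2026-12-31: 81 days, exemption £7000 → (£219000 − £7000) × 1.55% × 81/365 = £729.2219
Total = £3056.8548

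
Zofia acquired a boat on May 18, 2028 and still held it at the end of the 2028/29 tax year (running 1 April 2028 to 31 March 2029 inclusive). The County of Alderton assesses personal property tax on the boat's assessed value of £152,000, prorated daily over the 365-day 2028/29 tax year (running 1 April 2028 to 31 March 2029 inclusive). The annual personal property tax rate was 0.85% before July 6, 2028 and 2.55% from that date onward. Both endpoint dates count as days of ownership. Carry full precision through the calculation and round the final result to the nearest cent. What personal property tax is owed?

May 18 – July 5, 2028: 49 days at 0.85% → £152,000 × 0.85% × 49/365 = £173.4466
July 6, 2028 – March 31, 2029: 269 days at 2.55% → £152,000 × 2.55% × 269/365 = £2,856.5589
Total = £3,030.0055

£3,030.01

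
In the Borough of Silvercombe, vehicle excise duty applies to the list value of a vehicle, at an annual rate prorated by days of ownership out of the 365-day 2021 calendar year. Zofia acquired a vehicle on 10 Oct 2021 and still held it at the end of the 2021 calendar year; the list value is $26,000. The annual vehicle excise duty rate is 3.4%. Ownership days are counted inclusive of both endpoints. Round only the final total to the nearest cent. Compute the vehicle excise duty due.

Days held (10 Oct – 31 Dec 2021): 83 out of 365
Tax = $26,000 × 3.4% × 83/365 = $201.0192

$201.02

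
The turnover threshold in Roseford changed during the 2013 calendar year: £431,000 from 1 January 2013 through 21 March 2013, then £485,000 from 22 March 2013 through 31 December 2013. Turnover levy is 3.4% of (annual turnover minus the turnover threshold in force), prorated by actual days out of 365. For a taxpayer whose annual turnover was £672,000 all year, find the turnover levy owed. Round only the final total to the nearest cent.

£6,760.41

1 January – 21 March 2013: 80 days, exemption £431,000 → (£672,000 − £431,000) × 3.4% × 80/365 = £1,795.9452
22 March – 31 December 2013: 285 days, exemption £485,000 → (£672,000 − £485,000) × 3.4% × 285/365 = £4,964.4658
Total = £6,760.4110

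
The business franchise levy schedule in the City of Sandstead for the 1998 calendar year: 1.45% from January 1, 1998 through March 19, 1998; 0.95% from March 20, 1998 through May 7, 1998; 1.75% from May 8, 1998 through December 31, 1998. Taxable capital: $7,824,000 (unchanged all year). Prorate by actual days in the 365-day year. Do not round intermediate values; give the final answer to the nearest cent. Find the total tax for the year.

January 1 – March 19, 1998: 78 days at 1.45% → $7,824,000 × 1.45% × 78/365 = $24,243.6822
March 20 – May 7, 1998: 49 days at 0.95% → $7,824,000 × 0.95% × 49/365 = $9,978.2795
May 8 – December 31, 1998: 238 days at 1.75% → $7,824,000 × 1.75% × 238/365 = $89,279.3425
Total = $123,501.3041

$123,501.30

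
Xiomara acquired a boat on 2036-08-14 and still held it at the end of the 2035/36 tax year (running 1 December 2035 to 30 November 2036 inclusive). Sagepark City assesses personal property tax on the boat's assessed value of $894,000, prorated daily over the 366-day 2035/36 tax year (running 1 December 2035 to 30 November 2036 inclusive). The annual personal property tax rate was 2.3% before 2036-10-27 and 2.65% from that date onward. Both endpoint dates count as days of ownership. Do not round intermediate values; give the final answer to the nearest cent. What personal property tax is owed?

2036-08-14 to 2036-10-26: 74 days at 2.3% → $894,000 × 2.3% × 74/366 = $4,157.3443
2036-10-27 to 2036-11-30: 35 days at 2.65% → $894,000 × 2.65% × 35/366 = $2,265.5328
Total = $6,422.8770

$6,422.88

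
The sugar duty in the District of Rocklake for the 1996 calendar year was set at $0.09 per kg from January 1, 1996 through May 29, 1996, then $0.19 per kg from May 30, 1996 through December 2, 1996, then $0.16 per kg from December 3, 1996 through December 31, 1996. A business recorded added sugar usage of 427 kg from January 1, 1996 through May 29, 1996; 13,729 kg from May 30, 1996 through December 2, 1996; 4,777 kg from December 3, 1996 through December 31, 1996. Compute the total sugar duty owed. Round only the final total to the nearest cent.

$3,411.26

January 1 – May 29, 1996: 427 kg at $0.09/kg → $38.43
May 30 – December 2, 1996: 13,729 kg at $0.19/kg → $2,608.51
December 3 – December 31, 1996: 4,777 kg at $0.16/kg → $764.32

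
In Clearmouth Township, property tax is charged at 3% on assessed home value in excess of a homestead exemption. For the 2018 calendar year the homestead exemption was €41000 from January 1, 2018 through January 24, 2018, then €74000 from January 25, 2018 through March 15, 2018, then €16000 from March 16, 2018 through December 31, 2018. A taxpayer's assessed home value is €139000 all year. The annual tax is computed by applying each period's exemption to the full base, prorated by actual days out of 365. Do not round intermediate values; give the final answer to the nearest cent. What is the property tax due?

January 1 – January 24, 2018: 24 days, exemption €41000 → (€139000 − €41000) × 3% × 24/365 = €193.3151
January 25 – March 15, 2018: 50 days, exemption €74000 → (€139000 − €74000) × 3% × 50/365 = €267.1233
March 16 – December 31, 2018: 291 days, exemption €16000 → (€139000 − €16000) × 3% × 291/365 = €2941.8904
Total = €3402.3288

€3402.33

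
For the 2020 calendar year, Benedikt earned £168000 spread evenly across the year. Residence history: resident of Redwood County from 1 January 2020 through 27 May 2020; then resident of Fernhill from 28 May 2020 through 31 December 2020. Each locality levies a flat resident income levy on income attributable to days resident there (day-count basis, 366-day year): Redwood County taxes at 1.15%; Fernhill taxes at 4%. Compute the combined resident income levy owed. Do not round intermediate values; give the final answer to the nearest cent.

£4783.87

Redwood County, 1 January – 27 May 2020: 148 days → £168000 × 1.15% × 148/366 = £781.2459
Fernhill, 28 May – 31 December 2020: 218 days → £168000 × 4% × 218/366 = £4002.6230
Total = £4783.8689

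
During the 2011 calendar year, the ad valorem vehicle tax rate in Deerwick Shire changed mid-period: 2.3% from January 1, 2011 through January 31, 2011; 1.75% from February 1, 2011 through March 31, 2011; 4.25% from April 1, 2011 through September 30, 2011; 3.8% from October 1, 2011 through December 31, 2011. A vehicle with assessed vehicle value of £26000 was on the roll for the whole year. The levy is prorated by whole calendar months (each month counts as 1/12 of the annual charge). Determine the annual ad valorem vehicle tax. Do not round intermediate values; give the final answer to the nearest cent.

January 1 – January 31, 2011: 1 month at 2.3% → £26000 × 2.3% × 1/12 = £49.8333
February 1 – March 31, 2011: 2 months at 1.75% → £26000 × 1.75% × 2/12 = £75.8333
April 1 – September 30, 2011: 6 months at 4.25% → £26000 × 4.25% × 6/12 = £552.5000
October 1 – December 31, 2011: 3 months at 3.8% → £26000 × 3.8% × 3/12 = £247.0000
Total = £925.1667

£925.17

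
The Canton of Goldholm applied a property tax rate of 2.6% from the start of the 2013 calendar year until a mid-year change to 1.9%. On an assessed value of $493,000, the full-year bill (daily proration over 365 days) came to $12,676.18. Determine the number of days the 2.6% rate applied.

350 days

Let d = days at the first rate; then 365 − d days at the second rate.
$493,000 × [2.6%·d + 1.9%·(365−d)] / 365 = $12,676.18
Solving gives d = 350, so the new rate took effect on 17 Dec 2013.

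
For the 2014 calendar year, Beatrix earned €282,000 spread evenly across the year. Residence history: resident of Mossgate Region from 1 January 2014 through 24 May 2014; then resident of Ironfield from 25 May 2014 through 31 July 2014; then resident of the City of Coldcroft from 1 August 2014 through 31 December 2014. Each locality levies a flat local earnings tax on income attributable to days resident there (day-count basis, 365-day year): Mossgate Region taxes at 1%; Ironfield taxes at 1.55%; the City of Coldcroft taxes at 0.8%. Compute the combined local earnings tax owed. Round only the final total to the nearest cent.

€2,872.54

Mossgate Region, 1 January – 24 May 2014: 144 days → €282,000 × 1% × 144/365 = €1,112.5479
Ironfield, 25 May – 31 July 2014: 68 days → €282,000 × 1.55% × 68/365 = €814.3233
The City of Coldcroft, 1 August – 31 December 2014: 153 days → €282,000 × 0.8% × 153/365 = €945.6658
Total = €2,872.5370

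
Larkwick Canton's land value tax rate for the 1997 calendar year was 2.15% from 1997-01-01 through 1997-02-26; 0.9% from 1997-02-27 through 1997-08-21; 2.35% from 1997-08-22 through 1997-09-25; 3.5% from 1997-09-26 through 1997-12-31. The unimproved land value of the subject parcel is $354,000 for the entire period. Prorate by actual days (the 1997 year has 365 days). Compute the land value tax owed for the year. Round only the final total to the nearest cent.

$6,815.23

1997-01-01 to 1997-02-26: 57 days at 2.15% → $354,000 × 2.15% × 57/365 = $1,188.5671
1997-02-27 to 1997-08-21: 176 days at 0.9% → $354,000 × 0.9% × 176/365 = $1,536.2630
1997-08-22 to 1997-09-25: 35 days at 2.35% → $354,000 × 2.35% × 35/365 = $797.7123
1997-09-26 to 1997-12-31: 97 days at 3.5% → $354,000 × 3.5% × 97/365 = $3,292.6849
Total = $6,815.2274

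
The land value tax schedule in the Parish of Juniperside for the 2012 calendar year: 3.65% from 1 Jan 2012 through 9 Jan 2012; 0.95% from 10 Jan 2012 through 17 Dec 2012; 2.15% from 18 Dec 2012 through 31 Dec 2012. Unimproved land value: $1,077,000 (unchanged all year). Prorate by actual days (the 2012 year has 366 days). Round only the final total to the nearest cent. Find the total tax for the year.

1 Jan – 9 Jan 2012: 9 days at 3.65% → $1,077,000 × 3.65% × 9/366 = $966.6516
10 Jan – 17 Dec 2012: 343 days at 0.95% → $1,077,000 × 0.95% × 343/366 = $9,588.5369
18 Dec – 31 Dec 2012: 14 days at 2.15% → $1,077,000 × 2.15% × 14/366 = $885.7295
Total = $11,440.9180

$11,440.92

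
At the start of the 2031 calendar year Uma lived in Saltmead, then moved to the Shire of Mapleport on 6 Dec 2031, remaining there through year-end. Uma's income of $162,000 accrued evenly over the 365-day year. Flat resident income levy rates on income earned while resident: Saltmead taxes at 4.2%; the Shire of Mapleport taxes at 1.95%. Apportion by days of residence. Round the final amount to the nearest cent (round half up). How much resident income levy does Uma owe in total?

Saltmead, 1 Jan – 5 Dec 2031: 339 days → $162,000 × 4.2% × 339/365 = $6,319.3315
The Shire of Mapleport, 6 Dec – 31 Dec 2031: 26 days → $162,000 × 1.95% × 26/365 = $225.0247
Total = $6,544.3562

$6,544.36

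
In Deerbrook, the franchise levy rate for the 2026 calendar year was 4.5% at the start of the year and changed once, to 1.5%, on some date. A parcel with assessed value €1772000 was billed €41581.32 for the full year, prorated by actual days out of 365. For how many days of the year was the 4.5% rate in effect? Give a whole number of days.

103 days

Let d = days at the first rate; then 365 − d days at the second rate.
€1772000 × [4.5%·d + 1.5%·(365−d)] / 365 = €41581.32
Solving gives d = 103, so the new rate took effect on April 14, 2026.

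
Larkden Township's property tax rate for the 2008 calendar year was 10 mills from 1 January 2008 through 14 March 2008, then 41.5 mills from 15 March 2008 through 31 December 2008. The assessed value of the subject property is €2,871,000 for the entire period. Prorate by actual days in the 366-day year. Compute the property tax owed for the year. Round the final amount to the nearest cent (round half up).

1 January – 14 March 2008: 74 days at 10 mills → €2,871,000 × 1% × 74/366 = €5,804.7541
15 March – 31 December 2008: 292 days at 41.5 mills → €2,871,000 × 4.15% × 292/366 = €95,056.7705
Total = €100,861.5246

€100,861.52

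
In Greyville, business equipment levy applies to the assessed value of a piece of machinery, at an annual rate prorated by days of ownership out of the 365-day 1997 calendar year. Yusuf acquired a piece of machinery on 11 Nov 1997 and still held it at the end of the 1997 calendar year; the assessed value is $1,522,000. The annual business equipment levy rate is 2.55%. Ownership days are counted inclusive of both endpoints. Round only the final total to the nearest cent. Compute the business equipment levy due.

$5,422.91

Days held (11 Nov – 31 Dec 1997): 51 out of 365
Tax = $1,522,000 × 2.55% × 51/365 = $5,422.9068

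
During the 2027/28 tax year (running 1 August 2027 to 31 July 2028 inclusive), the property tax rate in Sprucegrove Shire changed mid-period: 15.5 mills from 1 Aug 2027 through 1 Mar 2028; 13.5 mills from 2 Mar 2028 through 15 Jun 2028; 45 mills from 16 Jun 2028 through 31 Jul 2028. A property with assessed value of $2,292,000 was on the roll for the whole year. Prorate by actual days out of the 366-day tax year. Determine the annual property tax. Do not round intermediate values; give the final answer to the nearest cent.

$42,696.33

1 Aug 2027 – 1 Mar 2028: 214 days at 15.5 mills → $2,292,000 × 1.55% × 214/366 = $20,772.0328
2 Mar – 15 Jun 2028: 106 days at 13.5 mills → $2,292,000 × 1.35% × 106/366 = $8,961.3443
16 Jun – 31 Jul 2028: 46 days at 45 mills → $2,292,000 × 4.5% × 46/366 = $12,962.9508
Total = $42,696.3279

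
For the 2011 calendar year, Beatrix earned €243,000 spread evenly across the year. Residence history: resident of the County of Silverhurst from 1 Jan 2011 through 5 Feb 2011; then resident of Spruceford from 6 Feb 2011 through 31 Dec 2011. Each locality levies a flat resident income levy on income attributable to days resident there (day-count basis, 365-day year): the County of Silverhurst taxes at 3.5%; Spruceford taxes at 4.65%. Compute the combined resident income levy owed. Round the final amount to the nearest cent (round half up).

The County of Silverhurst, 1 Jan – 5 Feb 2011: 36 days → €243,000 × 3.5% × 36/365 = €838.8493
Spruceford, 6 Feb – 31 Dec 2011: 329 days → €243,000 × 4.65% × 329/365 = €10,185.0288
Total = €11,023.8781

€11,023.88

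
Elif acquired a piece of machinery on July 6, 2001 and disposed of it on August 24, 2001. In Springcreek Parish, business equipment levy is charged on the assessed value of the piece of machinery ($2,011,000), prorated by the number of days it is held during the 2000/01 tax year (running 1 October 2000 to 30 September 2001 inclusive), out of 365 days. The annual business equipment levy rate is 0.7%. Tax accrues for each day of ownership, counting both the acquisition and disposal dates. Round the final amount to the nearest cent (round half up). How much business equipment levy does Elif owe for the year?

Days held (July 6 – August 24, 2001): 50 out of 365
Tax = $2,011,000 × 0.7% × 50/365 = $1,928.3562

$1,928.36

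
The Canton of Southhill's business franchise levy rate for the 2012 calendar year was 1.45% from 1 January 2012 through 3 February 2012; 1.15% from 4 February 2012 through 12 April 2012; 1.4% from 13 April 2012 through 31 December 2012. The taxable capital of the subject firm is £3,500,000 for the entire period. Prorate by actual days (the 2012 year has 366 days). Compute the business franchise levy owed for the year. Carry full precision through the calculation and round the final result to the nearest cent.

£47,512.98

1 January – 3 February 2012: 34 days at 1.45% → £3,500,000 × 1.45% × 34/366 = £4,714.4809
4 February – 12 April 2012: 69 days at 1.15% → £3,500,000 × 1.15% × 69/366 = £7,588.1148
13 April – 31 December 2012: 263 days at 1.4% → £3,500,000 × 1.4% × 263/366 = £35,210.3825
Total = £47,512.9781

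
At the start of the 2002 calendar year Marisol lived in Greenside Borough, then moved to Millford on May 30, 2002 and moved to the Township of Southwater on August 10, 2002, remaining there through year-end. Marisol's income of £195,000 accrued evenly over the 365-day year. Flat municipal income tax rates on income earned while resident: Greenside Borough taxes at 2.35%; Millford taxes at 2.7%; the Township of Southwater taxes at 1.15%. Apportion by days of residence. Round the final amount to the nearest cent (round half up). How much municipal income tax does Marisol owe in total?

£3,793.95

Greenside Borough, January 1 – May 29, 2002: 149 days → £195,000 × 2.35% × 149/365 = £1,870.6644
Millford, May 30 – August 9, 2002: 72 days → £195,000 × 2.7% × 72/365 = £1,038.5753
The Township of Southwater, August 10 – December 31, 2002: 144 days → £195,000 × 1.15% × 144/365 = £884.7123
Total = £3,793.9521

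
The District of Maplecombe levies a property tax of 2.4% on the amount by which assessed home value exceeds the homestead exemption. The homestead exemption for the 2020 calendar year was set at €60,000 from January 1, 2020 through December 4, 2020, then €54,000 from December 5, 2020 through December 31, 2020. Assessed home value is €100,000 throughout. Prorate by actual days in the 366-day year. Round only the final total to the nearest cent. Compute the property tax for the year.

€970.62

January 1 – December 4, 2020: 339 days, exemption €60,000 → (€100,000 − €60,000) × 2.4% × 339/366 = €889.1803
December 5 – December 31, 2020: 27 days, exemption €54,000 → (€100,000 − €54,000) × 2.4% × 27/366 = €81.4426
Total = €970.6230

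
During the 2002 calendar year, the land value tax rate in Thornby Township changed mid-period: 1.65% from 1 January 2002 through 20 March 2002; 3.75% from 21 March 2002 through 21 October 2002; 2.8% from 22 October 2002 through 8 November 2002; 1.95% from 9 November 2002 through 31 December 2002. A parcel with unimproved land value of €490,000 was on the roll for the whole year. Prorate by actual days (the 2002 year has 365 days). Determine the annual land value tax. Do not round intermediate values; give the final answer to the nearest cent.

1 January – 20 March 2002: 79 days at 1.65% → €490,000 × 1.65% × 79/365 = €1,749.9041
21 March – 21 October 2002: 215 days at 3.75% → €490,000 × 3.75% × 215/365 = €10,823.6301
22 October – 8 November 2002: 18 days at 2.8% → €490,000 × 2.8% × 18/365 = €676.6027
9 November – 31 December 2002: 53 days at 1.95% → €490,000 × 1.95% × 53/365 = €1,387.4384
Total = €14,637.5753

€14,637.58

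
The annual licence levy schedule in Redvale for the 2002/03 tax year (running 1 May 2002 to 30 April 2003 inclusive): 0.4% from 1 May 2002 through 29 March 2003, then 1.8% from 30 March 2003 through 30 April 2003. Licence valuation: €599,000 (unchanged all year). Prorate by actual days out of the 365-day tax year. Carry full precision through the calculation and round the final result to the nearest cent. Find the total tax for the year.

1 May 2002 – 29 March 2003: 333 days at 0.4% → €599,000 × 0.4% × 333/365 = €2,185.9397
30 March – 30 April 2003: 32 days at 1.8% → €599,000 × 1.8% × 32/365 = €945.2712
Total = €3,131.2110

€3,131.21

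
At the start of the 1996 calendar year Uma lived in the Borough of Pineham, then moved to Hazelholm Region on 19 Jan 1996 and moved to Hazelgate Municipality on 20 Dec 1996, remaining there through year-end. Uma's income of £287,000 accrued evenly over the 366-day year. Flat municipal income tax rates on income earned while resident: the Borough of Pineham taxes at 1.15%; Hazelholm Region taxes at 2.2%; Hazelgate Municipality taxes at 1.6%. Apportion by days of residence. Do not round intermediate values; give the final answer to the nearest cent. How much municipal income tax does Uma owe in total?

The Borough of Pineham, 1 Jan – 18 Jan 1996: 18 days → £287,000 × 1.15% × 18/366 = £162.3197
Hazelholm Region, 19 Jan – 19 Dec 1996: 336 days → £287,000 × 2.2% × 336/366 = £5,796.4590
Hazelgate Municipality, 20 Dec – 31 Dec 1996: 12 days → £287,000 × 1.6% × 12/366 = £150.5574
Total = £6,109.3361

£6,109.34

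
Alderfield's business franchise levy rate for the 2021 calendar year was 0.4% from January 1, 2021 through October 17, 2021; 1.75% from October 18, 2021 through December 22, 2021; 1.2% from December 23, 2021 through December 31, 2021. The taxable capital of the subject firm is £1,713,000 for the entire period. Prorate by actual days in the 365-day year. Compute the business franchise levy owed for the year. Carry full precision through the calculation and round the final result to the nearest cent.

£11,371.50

January 1 – October 17, 2021: 290 days at 0.4% → £1,713,000 × 0.4% × 290/365 = £5,444.0548
October 18 – December 22, 2021: 66 days at 1.75% → £1,713,000 × 1.75% × 66/365 = £5,420.5890
December 23 – December 31, 2021: 9 days at 1.2% → £1,713,000 × 1.2% × 9/365 = £506.8603
Total = £11,371.5041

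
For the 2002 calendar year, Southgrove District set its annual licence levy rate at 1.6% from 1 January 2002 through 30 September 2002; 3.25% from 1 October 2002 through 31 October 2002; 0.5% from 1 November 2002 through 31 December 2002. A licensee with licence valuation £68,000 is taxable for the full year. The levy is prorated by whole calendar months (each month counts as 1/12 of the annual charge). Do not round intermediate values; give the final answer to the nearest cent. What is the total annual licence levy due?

1 January – 30 September 2002: 9 months at 1.6% → £68,000 × 1.6% × 9/12 = £816.0000
1 October – 31 October 2002: 1 month at 3.25% → £68,000 × 3.25% × 1/12 = £184.1667
1 November – 31 December 2002: 2 months at 0.5% → £68,000 × 0.5% × 2/12 = £56.6667
Total = £1,056.8333

£1,056.83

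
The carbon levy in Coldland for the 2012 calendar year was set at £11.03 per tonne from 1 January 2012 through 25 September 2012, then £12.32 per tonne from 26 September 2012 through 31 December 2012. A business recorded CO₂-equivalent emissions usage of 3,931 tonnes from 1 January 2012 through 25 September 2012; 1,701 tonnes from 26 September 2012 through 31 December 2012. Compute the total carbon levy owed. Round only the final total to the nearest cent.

1 January – 25 September 2012: 3,931 tonnes at £11.03/tonne → £43,358.93
26 September – 31 December 2012: 1,701 tonnes at £12.32/tonne → £20,956.32

£64,315.25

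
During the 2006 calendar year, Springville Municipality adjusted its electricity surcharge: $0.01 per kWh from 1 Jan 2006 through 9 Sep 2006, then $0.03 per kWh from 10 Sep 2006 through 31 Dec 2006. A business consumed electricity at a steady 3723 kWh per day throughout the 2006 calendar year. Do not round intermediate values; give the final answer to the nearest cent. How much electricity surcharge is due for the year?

$22,002.93

1 Jan – 9 Sep 2006: 252 days × 3723 kWh/day = 938,196 kWh at $0.01/kWh → $9,381.96
10 Sep – 31 Dec 2006: 113 days × 3723 kWh/day = 420,699 kWh at $0.03/kWh → $12,620.97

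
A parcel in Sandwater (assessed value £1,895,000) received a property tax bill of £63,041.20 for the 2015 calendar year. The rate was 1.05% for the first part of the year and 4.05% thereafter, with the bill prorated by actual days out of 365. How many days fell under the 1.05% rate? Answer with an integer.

Let d = days at the first rate; then 365 − d days at the second rate.
£1,895,000 × [1.05%·d + 4.05%·(365−d)] / 365 = £63,041.20
Solving gives d = 88, so the new rate took effect on 30 Mar 2015.

88 days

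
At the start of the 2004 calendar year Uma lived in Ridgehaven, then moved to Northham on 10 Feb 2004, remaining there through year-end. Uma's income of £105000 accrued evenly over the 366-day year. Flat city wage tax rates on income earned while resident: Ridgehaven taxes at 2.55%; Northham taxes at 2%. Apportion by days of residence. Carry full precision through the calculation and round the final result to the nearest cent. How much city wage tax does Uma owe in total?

Ridgehaven, 1 Jan – 9 Feb 2004: 40 days → £105000 × 2.55% × 40/366 = £292.6230
Northham, 10 Feb – 31 Dec 2004: 326 days → £105000 × 2% × 326/366 = £1870.4918
Total = £2163.1148

£2163.11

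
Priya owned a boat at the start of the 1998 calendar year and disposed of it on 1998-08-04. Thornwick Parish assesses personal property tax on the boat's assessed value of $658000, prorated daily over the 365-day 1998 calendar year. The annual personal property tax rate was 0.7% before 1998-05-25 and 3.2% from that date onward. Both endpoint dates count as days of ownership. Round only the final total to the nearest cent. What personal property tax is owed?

1998-01-01 to 1998-05-24: 144 days at 0.7% → $658000 × 0.7% × 144/365 = $1817.1616
1998-05-25 to 1998-08-04: 72 days at 3.2% → $658000 × 3.2% × 72/365 = $4153.5123
Total = $5970.6740

$5970.67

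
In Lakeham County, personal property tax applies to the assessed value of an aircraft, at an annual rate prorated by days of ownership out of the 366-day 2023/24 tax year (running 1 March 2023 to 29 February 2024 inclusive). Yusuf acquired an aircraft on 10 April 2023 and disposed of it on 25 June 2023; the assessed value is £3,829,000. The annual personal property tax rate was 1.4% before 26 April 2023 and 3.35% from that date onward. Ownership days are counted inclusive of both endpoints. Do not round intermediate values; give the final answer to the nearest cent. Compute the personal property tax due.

£23,722.02

10 April – 25 April 2023: 16 days at 1.4% → £3,829,000 × 1.4% × 16/366 = £2,343.4317
26 April – 25 June 2023: 61 days at 3.35% → £3,829,000 × 3.35% × 61/366 = £21,378.5833
Total = £23,722.0150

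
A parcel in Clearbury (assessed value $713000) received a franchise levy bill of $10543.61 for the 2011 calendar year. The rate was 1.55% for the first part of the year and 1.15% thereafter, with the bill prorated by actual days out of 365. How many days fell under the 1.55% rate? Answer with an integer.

300 days

Let d = days at the first rate; then 365 − d days at the second rate.
$713000 × [1.55%·d + 1.15%·(365−d)] / 365 = $10543.61
Solving gives d = 300, so the new rate took effect on October 28, 2011.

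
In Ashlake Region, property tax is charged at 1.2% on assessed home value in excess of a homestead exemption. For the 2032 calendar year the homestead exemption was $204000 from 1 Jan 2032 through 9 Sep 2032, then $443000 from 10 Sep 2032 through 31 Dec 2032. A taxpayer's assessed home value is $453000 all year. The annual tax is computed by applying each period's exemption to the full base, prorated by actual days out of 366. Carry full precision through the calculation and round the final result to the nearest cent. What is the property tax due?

1 Jan – 9 Sep 2032: 253 days, exemption $204000 → ($453000 − $204000) × 1.2% × 253/366 = $2065.4754
10 Sep – 31 Dec 2032: 113 days, exemption $443000 → ($453000 − $443000) × 1.2% × 113/366 = $37.0492
Total = $2102.5246

$2102.52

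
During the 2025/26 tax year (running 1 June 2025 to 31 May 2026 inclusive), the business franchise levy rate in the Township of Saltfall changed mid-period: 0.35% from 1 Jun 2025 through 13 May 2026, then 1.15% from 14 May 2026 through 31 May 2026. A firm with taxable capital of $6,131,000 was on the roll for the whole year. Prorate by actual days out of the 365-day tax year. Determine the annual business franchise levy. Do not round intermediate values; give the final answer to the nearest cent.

1 Jun 2025 – 13 May 2026: 347 days at 0.35% → $6,131,000 × 0.35% × 347/365 = $20,400.2726
14 May – 31 May 2026: 18 days at 1.15% → $6,131,000 × 1.15% × 18/365 = $3,477.0329
Total = $23,877.3055

$23,877.31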